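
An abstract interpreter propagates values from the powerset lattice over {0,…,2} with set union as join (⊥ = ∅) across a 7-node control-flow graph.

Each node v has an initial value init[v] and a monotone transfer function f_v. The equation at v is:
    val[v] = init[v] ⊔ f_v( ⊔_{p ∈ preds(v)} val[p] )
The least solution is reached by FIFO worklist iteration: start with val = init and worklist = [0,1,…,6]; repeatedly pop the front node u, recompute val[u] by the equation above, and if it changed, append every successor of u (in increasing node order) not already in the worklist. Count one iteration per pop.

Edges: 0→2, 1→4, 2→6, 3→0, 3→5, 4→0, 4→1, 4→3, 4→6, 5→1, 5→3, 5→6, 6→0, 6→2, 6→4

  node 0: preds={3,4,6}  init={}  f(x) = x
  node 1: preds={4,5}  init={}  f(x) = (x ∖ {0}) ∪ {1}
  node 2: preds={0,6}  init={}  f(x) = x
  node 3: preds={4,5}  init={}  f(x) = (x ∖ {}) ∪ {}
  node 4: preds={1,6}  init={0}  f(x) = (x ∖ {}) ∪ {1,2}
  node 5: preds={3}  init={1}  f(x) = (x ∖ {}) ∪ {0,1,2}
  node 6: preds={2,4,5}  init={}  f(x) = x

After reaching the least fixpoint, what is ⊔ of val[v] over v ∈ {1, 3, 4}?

Worklist (15 pops):
  #1 pop 0: in={0} → {0} (was {}); enqueue []
  #2 pop 1: in={0,1} → {1} (was {}); enqueue []
  #3 pop 2: in={0} → {0} (was {}); enqueue []
  #4 pop 3: in={0,1} → {0,1} (was {}); enqueue [0]
  #5 pop 4: in={1} → {0,1,2} (was {0}); enqueue [1,3]
  #6 pop 5: in={0,1} → {0,1,2} (was {1}); enqueue []
  #7 pop 6: in={0,1,2} → {0,1,2} (was {}); enqueue [2,4]
  #8 pop 0: in={0,1,2} → {0,1,2} (was {0}); enqueue []
  #9 pop 1: in={0,1,2} → {1,2} (was {1}); enqueue []
  #10 pop 3: in={0,1,2} → {0,1,2} (was {0,1}); enqueue [0,5]
  #11 pop 2: in={0,1,2} → {0,1,2} (was {0}); enqueue [6]
  #12 pop 4: in={0,1,2} → {0,1,2} (no change)
  #13 pop 0: in={0,1,2} → {0,1,2} (no change)
  #14 pop 5: in={0,1,2} → {0,1,2} (no change)
  #15 pop 6: in={0,1,2} → {0,1,2} (no change)

Fixpoint:
  val[0] = {0,1,2}
  val[1] = {1,2}
  val[2] = {0,1,2}
  val[3] = {0,1,2}
  val[4] = {0,1,2}
  val[5] = {0,1,2}
  val[6] = {0,1,2}

{0,1,2}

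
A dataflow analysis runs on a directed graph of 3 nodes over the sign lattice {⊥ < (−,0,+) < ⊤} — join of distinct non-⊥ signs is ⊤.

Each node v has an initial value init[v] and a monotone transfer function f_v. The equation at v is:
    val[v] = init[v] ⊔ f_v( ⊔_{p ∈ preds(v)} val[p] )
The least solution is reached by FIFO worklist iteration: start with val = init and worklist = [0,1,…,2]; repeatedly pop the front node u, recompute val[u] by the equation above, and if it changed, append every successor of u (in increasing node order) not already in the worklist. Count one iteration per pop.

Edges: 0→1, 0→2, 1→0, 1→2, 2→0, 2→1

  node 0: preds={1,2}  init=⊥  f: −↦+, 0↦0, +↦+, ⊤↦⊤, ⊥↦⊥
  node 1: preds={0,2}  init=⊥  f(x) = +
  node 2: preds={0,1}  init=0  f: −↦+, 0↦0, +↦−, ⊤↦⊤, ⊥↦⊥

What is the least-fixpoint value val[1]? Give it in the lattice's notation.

Iteration log — 6 steps:
  step 1. node 0  ⊔preds=0  new=0  old=⊥  +wl: 
  step 2. node 1  ⊔preds=0  new=+  old=⊥  +wl: 0
  step 3. node 2  ⊔preds=⊤  new=⊤  old=0  +wl: 1
  step 4. node 0  ⊔preds=⊤  new=⊤  old=0  +wl: 2
  step 5. node 1  ⊔preds=⊤  new=+  stable
  step 6. node 2  ⊔preds=⊤  new=⊤  stable

Least fixpoint reached:
  node 0: ⊤
  node 1: +
  node 2: ⊤

+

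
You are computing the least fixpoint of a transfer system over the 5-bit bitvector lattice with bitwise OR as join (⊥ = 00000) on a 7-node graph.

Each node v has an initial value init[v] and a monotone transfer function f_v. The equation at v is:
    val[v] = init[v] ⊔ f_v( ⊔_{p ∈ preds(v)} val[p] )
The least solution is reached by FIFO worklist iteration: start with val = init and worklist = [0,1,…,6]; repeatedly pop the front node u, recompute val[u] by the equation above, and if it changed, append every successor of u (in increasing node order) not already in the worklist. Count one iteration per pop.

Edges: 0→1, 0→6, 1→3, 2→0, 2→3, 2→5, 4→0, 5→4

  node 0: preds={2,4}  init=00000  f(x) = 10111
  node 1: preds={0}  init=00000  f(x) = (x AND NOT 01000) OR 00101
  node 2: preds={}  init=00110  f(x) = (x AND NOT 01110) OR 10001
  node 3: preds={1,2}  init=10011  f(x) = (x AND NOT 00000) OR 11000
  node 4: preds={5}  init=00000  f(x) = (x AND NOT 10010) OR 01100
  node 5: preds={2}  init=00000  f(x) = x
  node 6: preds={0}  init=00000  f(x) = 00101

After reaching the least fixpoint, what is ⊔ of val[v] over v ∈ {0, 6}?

10111

Iteration log — 10 steps:
  step 1. node 0  ⊔preds=00110  new=10111  old=00000  +wl: 
  step 2. node 1  ⊔preds=10111  new=10111  old=00000  +wl: 
  step 3. node 2  ⊔preds=00000  new=10111  old=00110  +wl: 0
  step 4. node 3  ⊔preds=10111  new=11111  old=10011  +wl: 
  step 5. node 4  ⊔preds=00000  new=01100  old=00000  +wl: 
  step 6. node 5  ⊔preds=10111  new=10111  old=00000  +wl: 4
  step 7. node 6  ⊔preds=10111  new=00101  old=00000  +wl: 
  step 8. node 0  ⊔preds=11111  new=10111  stable
  step 9. node 4  ⊔preds=10111  new=01101  old=01100  +wl: 0
  step 10. node 0  ⊔preds=11111  new=10111  stable

Least fixpoint reached:
  node 0: 10111
  node 1: 10111
  node 2: 10111
  node 3: 11111
  node 4: 01101
  node 5: 10111
  node 6: 00101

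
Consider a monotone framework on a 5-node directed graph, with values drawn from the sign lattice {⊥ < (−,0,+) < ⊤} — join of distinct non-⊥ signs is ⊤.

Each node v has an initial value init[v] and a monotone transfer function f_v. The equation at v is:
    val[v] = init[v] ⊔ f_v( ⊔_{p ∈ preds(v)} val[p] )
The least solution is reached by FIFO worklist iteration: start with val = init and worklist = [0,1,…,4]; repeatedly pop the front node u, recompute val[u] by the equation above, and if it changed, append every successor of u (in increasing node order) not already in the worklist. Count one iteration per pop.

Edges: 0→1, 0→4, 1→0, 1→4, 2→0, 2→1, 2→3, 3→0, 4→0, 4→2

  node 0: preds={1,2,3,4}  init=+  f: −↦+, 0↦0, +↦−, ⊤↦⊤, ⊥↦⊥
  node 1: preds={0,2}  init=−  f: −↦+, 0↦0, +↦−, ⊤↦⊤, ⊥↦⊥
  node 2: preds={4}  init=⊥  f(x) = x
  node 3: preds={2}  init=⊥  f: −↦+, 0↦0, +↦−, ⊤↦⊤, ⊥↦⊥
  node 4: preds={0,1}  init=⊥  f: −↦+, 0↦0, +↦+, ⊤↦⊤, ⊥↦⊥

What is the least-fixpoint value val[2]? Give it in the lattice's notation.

Iteration log — 12 steps:
  step 1. node 0  ⊔preds=−  new=+  stable
  step 2. node 1  ⊔preds=+  new=−  stable
  step 3. node 2  ⊔preds=⊥  new=⊥  stable
  step 4. node 3  ⊔preds=⊥  new=⊥  stable
  step 5. node 4  ⊔preds=⊤  new=⊤  old=⊥  +wl: 0,2
  step 6. node 0  ⊔preds=⊤  new=⊤  old=+  +wl: 1,4
  step 7. node 2  ⊔preds=⊤  new=⊤  old=⊥  +wl: 0,3
  step 8. node 1  ⊔preds=⊤  new=⊤  old=−  +wl: 
  step 9. node 4  ⊔preds=⊤  new=⊤  stable
  step 10. node 0  ⊔preds=⊤  new=⊤  stable
  step 11. node 3  ⊔preds=⊤  new=⊤  old=⊥  +wl: 0
  step 12. node 0  ⊔preds=⊤  new=⊤  stable

Least fixpoint reached:
  node 0: ⊤
  node 1: ⊤
  node 2: ⊤
  node 3: ⊤
  node 4: ⊤

⊤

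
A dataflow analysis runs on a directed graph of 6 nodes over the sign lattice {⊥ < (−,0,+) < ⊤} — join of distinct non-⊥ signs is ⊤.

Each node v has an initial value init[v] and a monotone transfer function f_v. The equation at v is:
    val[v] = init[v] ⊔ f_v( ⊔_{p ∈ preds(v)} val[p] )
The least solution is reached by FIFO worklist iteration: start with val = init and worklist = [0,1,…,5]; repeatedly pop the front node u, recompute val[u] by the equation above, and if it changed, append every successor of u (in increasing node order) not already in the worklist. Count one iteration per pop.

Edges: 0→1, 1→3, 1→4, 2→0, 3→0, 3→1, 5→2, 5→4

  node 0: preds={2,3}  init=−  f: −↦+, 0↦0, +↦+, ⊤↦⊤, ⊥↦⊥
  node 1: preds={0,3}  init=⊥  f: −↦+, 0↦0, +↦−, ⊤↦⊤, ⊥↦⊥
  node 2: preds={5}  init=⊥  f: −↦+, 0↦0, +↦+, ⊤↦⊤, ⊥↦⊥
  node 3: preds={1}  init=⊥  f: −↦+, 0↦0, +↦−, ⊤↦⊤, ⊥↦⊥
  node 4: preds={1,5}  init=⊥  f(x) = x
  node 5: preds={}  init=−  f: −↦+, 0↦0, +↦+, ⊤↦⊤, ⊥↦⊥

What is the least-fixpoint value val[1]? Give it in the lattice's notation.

Trace (12 dequeues):
  [1] u=0 | in ⊥ | out − | ==
  [2] u=1 | in − | out + | prev ⊥ | push {}
  [3] u=2 | in − | out + | prev ⊥ | push {0}
  [4] u=3 | in + | out − | prev ⊥ | push {1}
  [5] u=4 | in ⊤ | out ⊤ | prev ⊥ | push {}
  [6] u=5 | in ⊥ | out − | ==
  [7] u=0 | in ⊤ | out ⊤ | prev − | push {}
  [8] u=1 | in ⊤ | out ⊤ | prev + | push {3,4}
  [9] u=3 | in ⊤ | out ⊤ | prev − | push {0,1}
  [10] u=4 | in ⊤ | out ⊤ | ==
  [11] u=0 | in ⊤ | out ⊤ | ==
  [12] u=1 | in ⊤ | out ⊤ | ==

Converged values:
  [0] ⊤
  [1] ⊤
  [2] +
  [3] ⊤
  [4] ⊤
  [5] −

⊤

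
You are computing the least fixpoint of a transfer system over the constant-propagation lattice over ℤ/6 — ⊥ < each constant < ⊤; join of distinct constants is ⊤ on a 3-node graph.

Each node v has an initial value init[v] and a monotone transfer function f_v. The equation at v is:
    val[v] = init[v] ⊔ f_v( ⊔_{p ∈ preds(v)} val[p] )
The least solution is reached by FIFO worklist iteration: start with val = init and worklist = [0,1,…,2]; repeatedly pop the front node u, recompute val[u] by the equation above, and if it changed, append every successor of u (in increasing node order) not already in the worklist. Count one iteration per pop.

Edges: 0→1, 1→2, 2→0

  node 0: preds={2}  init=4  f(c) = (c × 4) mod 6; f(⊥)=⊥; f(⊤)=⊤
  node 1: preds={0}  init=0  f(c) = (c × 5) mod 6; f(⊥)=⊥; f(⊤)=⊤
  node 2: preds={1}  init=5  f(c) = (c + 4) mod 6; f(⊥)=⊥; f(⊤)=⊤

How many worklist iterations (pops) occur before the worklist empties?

4

Trace (4 dequeues):
  [1] u=0 | in 5 | out ⊤ | prev 4 | push {}
  [2] u=1 | in ⊤ | out ⊤ | prev 0 | push {}
  [3] u=2 | in ⊤ | out ⊤ | prev 5 | push {0}
  [4] u=0 | in ⊤ | out ⊤ | ==

Converged values:
  [0] ⊤
  [1] ⊤
  [2] ⊤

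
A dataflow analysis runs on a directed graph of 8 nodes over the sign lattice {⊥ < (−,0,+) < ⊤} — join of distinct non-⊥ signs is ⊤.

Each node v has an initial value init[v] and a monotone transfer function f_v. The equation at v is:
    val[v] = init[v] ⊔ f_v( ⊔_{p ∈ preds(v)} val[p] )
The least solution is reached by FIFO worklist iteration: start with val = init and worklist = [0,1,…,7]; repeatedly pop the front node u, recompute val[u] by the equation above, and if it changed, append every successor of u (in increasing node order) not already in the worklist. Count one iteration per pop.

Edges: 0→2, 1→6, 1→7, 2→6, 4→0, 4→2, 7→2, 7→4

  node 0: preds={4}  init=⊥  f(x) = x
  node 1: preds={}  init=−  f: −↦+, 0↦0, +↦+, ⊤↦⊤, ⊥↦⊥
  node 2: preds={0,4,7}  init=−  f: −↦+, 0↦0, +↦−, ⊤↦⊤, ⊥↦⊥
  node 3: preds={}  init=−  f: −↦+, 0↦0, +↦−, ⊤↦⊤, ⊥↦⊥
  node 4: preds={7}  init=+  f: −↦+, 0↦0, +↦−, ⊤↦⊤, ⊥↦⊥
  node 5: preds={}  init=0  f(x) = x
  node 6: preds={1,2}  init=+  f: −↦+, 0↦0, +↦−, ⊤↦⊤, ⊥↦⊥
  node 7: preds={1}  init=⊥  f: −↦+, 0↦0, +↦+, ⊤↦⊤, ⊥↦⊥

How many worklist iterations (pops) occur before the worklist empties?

Iteration log — 13 steps:
  step 1. node 0  ⊔preds=+  new=+  old=⊥  +wl: 
  step 2. node 1  ⊔preds=⊥  new=−  stable
  step 3. node 2  ⊔preds=+  new=−  stable
  step 4. node 3  ⊔preds=⊥  new=−  stable
  step 5. node 4  ⊔preds=⊥  new=+  stable
  step 6. node 5  ⊔preds=⊥  new=0  stable
  step 7. node 6  ⊔preds=−  new=+  stable
  step 8. node 7  ⊔preds=−  new=+  old=⊥  +wl: 2,4
  step 9. node 2  ⊔preds=+  new=−  stable
  step 10. node 4  ⊔preds=+  new=⊤  old=+  +wl: 0,2
  step 11. node 0  ⊔preds=⊤  new=⊤  old=+  +wl: 
  step 12. node 2  ⊔preds=⊤  new=⊤  old=−  +wl: 6
  step 13. node 6  ⊔preds=⊤  new=⊤  old=+  +wl: 

Least fixpoint reached:
  node 0: ⊤
  node 1: −
  node 2: ⊤
  node 3: −
  node 4: ⊤
  node 5: 0
  node 6: ⊤
  node 7: +

13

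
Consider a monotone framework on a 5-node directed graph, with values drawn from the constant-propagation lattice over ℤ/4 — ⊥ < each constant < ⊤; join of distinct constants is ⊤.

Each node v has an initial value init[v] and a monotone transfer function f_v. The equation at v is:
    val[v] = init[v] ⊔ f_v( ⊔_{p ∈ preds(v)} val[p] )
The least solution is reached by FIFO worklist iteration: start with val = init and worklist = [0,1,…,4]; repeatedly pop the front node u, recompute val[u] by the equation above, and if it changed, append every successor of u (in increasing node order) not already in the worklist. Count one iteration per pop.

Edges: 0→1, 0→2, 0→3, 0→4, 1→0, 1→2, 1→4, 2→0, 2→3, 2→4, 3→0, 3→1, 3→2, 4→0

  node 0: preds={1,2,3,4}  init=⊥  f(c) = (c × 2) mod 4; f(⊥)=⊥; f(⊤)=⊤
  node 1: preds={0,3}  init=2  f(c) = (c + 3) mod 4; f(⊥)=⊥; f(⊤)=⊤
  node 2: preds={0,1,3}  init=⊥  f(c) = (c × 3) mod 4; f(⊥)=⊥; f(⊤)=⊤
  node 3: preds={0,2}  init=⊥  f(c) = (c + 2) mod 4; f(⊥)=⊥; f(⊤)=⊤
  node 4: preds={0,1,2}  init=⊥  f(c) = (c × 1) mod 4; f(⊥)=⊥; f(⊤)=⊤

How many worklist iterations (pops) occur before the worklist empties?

10

Trace (10 dequeues):
  [1] u=0 | in 2 | out 0 | prev ⊥ | push {}
  [2] u=1 | in 0 | out ⊤ | prev 2 | push {0}
  [3] u=2 | in ⊤ | out ⊤ | prev ⊥ | push {}
  [4] u=3 | in ⊤ | out ⊤ | prev ⊥ | push {1,2}
  [5] u=4 | in ⊤ | out ⊤ | prev ⊥ | push {}
  [6] u=0 | in ⊤ | out ⊤ | prev 0 | push {3,4}
  [7] u=1 | in ⊤ | out ⊤ | ==
  [8] u=2 | in ⊤ | out ⊤ | ==
  [9] u=3 | in ⊤ | out ⊤ | ==
  [10] u=4 | in ⊤ | out ⊤ | ==

Converged values:
  [0] ⊤
  [1] ⊤
  [2] ⊤
  [3] ⊤
  [4] ⊤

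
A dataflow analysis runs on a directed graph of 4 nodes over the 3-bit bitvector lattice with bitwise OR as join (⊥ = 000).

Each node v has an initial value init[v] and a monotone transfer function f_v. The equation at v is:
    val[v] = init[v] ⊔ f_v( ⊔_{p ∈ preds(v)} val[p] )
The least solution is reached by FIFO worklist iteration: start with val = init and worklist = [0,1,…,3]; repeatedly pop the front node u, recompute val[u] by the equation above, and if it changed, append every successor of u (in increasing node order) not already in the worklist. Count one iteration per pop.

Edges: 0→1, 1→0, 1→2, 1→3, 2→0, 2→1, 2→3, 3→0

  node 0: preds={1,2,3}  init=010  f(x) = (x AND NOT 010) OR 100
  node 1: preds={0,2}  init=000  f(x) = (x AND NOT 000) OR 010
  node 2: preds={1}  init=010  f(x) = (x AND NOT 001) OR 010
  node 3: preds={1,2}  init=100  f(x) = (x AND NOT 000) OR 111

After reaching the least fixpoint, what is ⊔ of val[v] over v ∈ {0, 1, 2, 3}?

111

Iteration log — 9 steps:
  step 1. node 0  ⊔preds=110  new=110  old=010  +wl: 
  step 2. node 1  ⊔preds=110  new=110  old=000  +wl: 0
  step 3. node 2  ⊔preds=110  new=110  old=010  +wl: 1
  step 4. node 3  ⊔preds=110  new=111  old=100  +wl: 
  step 5. node 0  ⊔preds=111  new=111  old=110  +wl: 
  step 6. node 1  ⊔preds=111  new=111  old=110  +wl: 0,2,3
  step 7. node 0  ⊔preds=111  new=111  stable
  step 8. node 2  ⊔preds=111  new=110  stable
  step 9. node 3  ⊔preds=111  new=111  stable

Least fixpoint reached:
  node 0: 111
  node 1: 111
  node 2: 110
  node 3: 111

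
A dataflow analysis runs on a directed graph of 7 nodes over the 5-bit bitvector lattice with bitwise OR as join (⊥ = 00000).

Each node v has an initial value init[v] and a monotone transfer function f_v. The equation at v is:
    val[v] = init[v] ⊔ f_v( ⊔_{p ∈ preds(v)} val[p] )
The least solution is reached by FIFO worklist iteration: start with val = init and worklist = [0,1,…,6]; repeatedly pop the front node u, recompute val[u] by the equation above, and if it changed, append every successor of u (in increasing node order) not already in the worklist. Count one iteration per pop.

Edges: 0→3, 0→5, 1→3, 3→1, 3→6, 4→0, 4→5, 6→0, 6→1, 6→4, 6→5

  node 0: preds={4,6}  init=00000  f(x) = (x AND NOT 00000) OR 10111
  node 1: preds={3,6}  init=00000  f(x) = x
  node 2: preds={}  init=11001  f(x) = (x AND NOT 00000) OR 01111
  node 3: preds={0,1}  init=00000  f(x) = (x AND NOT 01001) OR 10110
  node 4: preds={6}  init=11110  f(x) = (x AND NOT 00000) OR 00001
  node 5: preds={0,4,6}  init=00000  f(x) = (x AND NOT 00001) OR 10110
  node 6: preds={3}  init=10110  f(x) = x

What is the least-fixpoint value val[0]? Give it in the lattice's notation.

Worklist (9 pops):
  #1 pop 0: in=11110 → 11111 (was 00000); enqueue []
  #2 pop 1: in=10110 → 10110 (was 00000); enqueue []
  #3 pop 2: in=00000 → 11111 (was 11001); enqueue []
  #4 pop 3: in=11111 → 10110 (was 00000); enqueue [1]
  #5 pop 4: in=10110 → 11111 (was 11110); enqueue [0]
  #6 pop 5: in=11111 → 11110 (was 00000); enqueue []
  #7 pop 6: in=10110 → 10110 (no change)
  #8 pop 1: in=10110 → 10110 (no change)
  #9 pop 0: in=11111 → 11111 (no change)

Fixpoint:
  val[0] = 11111
  val[1] = 10110
  val[2] = 11111
  val[3] = 10110
  val[4] = 11111
  val[5] = 11110
  val[6] = 10110

11111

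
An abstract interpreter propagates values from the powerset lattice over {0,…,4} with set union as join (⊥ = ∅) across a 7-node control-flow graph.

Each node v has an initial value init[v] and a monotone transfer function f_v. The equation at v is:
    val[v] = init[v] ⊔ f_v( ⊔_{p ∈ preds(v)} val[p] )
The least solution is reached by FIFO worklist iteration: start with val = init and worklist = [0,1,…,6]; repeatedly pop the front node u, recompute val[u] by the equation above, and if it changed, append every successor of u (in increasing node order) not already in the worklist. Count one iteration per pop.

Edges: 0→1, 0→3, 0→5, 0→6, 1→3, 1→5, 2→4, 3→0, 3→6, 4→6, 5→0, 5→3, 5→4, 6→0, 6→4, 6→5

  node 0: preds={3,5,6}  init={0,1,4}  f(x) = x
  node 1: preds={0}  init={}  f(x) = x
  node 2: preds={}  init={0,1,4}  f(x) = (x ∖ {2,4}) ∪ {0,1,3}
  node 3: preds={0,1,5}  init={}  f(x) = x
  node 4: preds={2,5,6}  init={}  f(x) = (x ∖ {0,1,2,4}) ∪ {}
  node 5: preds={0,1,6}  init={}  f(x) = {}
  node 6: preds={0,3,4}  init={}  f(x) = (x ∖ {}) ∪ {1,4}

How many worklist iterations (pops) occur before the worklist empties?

15

Iteration log — 15 steps:
  step 1. node 0  ⊔preds={}  new={0,1,4}  stable
  step 2. node 1  ⊔preds={0,1,4}  new={0,1,4}  old={}  +wl: 
  step 3. node 2  ⊔preds={}  new={0,1,3,4}  old={0,1,4}  +wl: 
  step 4. node 3  ⊔preds={0,1,4}  new={0,1,4}  old={}  +wl: 0
  step 5. node 4  ⊔preds={0,1,3,4}  new={3}  old={}  +wl: 
  step 6. node 5  ⊔preds={0,1,4}  new={}  stable
  step 7. node 6  ⊔preds={0,1,3,4}  new={0,1,3,4}  old={}  +wl: 4,5
  step 8. node 0  ⊔preds={0,1,3,4}  new={0,1,3,4}  old={0,1,4}  +wl: 1,3,6
  step 9. node 4  ⊔preds={0,1,3,4}  new={3}  stable
  step 10. node 5  ⊔preds={0,1,3,4}  new={}  stable
  step 11. node 1  ⊔preds={0,1,3,4}  new={0,1,3,4}  old={0,1,4}  +wl: 5
  step 12. node 3  ⊔preds={0,1,3,4}  new={0,1,3,4}  old={0,1,4}  +wl: 0
  step 13. node 6  ⊔preds={0,1,3,4}  new={0,1,3,4}  stable
  step 14. node 5  ⊔preds={0,1,3,4}  new={}  stable
  step 15. node 0  ⊔preds={0,1,3,4}  new={0,1,3,4}  stable

Least fixpoint reached:
  node 0: {0,1,3,4}
  node 1: {0,1,3,4}
  node 2: {0,1,3,4}
  node 3: {0,1,3,4}
  node 4: {3}
  node 5: {}
  node 6: {0,1,3,4}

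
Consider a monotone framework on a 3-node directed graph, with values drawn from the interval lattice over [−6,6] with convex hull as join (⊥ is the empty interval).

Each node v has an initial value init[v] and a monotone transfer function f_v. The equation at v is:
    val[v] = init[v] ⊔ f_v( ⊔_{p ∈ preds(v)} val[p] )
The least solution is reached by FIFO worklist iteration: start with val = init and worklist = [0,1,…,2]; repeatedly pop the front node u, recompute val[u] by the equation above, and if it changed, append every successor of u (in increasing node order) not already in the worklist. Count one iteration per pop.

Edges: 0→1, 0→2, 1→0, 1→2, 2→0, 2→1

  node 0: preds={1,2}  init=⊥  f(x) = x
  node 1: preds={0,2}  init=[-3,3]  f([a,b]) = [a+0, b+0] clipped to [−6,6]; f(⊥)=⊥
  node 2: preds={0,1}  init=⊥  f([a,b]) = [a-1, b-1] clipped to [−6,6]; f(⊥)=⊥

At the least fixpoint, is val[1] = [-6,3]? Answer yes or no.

Worklist (13 pops):
  #1 pop 0: in=[-3,3] → [-3,3] (was ⊥); enqueue []
  #2 pop 1: in=[-3,3] → [-3,3] (no change)
  #3 pop 2: in=[-3,3] → [-4,2] (was ⊥); enqueue [0,1]
  #4 pop 0: in=[-4,3] → [-4,3] (was [-3,3]); enqueue [2]
  #5 pop 1: in=[-4,3] → [-4,3] (was [-3,3]); enqueue [0]
  #6 pop 2: in=[-4,3] → [-5,2] (was [-4,2]); enqueue [1]
  #7 pop 0: in=[-5,3] → [-5,3] (was [-4,3]); enqueue [2]
  #8 pop 1: in=[-5,3] → [-5,3] (was [-4,3]); enqueue [0]
  #9 pop 2: in=[-5,3] → [-6,2] (was [-5,2]); enqueue [1]
  #10 pop 0: in=[-6,3] → [-6,3] (was [-5,3]); enqueue [2]
  #11 pop 1: in=[-6,3] → [-6,3] (was [-5,3]); enqueue [0]
  #12 pop 2: in=[-6,3] → [-6,2] (no change)
  #13 pop 0: in=[-6,3] → [-6,3] (no change)

Fixpoint:
  val[0] = [-6,3]
  val[1] = [-6,3]
  val[2] = [-6,2]

yes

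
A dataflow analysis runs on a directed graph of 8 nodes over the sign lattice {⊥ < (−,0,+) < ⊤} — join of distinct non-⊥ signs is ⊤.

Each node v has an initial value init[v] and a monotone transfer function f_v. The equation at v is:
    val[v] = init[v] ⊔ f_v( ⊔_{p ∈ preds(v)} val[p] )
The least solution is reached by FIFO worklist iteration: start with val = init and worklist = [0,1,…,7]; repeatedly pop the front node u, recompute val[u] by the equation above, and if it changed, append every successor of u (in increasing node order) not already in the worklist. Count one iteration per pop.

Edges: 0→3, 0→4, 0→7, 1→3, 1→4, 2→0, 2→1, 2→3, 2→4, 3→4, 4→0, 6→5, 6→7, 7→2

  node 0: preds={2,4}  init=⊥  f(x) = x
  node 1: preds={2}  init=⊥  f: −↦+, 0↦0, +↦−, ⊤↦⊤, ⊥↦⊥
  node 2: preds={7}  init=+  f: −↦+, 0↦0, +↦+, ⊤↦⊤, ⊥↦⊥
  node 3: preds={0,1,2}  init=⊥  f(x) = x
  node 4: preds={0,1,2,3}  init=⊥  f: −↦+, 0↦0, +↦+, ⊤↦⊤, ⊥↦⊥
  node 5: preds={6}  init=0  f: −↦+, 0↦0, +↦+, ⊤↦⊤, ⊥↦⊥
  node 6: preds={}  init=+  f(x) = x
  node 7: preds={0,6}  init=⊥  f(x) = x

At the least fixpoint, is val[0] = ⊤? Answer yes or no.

yes

Worklist (18 pops):
  #1 pop 0: in=+ → + (was ⊥); enqueue []
  #2 pop 1: in=+ → − (was ⊥); enqueue []
  #3 pop 2: in=⊥ → + (no change)
  #4 pop 3: in=⊤ → ⊤ (was ⊥); enqueue []
  #5 pop 4: in=⊤ → ⊤ (was ⊥); enqueue [0]
  #6 pop 5: in=+ → ⊤ (was 0); enqueue []
  #7 pop 6: in=⊥ → + (no change)
  #8 pop 7: in=+ → + (was ⊥); enqueue [2]
  #9 pop 0: in=⊤ → ⊤ (was +); enqueue [3,4,7]
  #10 pop 2: in=+ → + (no change)
  #11 pop 3: in=⊤ → ⊤ (no change)
  #12 pop 4: in=⊤ → ⊤ (no change)
  #13 pop 7: in=⊤ → ⊤ (was +); enqueue [2]
  #14 pop 2: in=⊤ → ⊤ (was +); enqueue [0,1,3,4]
  #15 pop 0: in=⊤ → ⊤ (no change)
  #16 pop 1: in=⊤ → ⊤ (was −); enqueue []
  #17 pop 3: in=⊤ → ⊤ (no change)
  #18 pop 4: in=⊤ → ⊤ (no change)

Fixpoint:
  val[0] = ⊤
  val[1] = ⊤
  val[2] = ⊤
  val[3] = ⊤
  val[4] = ⊤
  val[5] = ⊤
  val[6] = +
  val[7] = ⊤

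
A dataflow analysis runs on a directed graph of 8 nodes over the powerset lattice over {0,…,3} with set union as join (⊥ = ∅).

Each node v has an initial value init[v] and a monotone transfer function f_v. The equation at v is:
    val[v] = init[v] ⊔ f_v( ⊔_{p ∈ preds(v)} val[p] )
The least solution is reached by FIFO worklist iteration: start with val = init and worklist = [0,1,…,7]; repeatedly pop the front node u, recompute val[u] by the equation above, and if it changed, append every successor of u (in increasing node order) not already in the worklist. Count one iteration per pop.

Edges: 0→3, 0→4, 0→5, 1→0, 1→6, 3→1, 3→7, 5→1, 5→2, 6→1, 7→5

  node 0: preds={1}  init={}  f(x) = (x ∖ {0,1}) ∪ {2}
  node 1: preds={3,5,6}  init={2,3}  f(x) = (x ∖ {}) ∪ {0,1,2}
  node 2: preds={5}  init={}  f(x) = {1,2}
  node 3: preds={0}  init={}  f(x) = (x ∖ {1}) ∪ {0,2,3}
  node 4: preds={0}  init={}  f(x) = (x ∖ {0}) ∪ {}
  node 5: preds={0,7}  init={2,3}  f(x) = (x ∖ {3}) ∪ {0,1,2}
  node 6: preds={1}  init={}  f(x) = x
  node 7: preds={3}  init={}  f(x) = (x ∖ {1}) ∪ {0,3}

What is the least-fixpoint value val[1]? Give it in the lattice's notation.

{0,1,2,3}

Worklist (12 pops):
  #1 pop 0: in={2,3} → {2,3} (was {}); enqueue []
  #2 pop 1: in={2,3} → {0,1,2,3} (was {2,3}); enqueue [0]
  #3 pop 2: in={2,3} → {1,2} (was {}); enqueue []
  #4 pop 3: in={2,3} → {0,2,3} (was {}); enqueue [1]
  #5 pop 4: in={2,3} → {2,3} (was {}); enqueue []
  #6 pop 5: in={2,3} → {0,1,2,3} (was {2,3}); enqueue [2]
  #7 pop 6: in={0,1,2,3} → {0,1,2,3} (was {}); enqueue []
  #8 pop 7: in={0,2,3} → {0,2,3} (was {}); enqueue [5]
  #9 pop 0: in={0,1,2,3} → {2,3} (no change)
  #10 pop 1: in={0,1,2,3} → {0,1,2,3} (no change)
  #11 pop 2: in={0,1,2,3} → {1,2} (no change)
  #12 pop 5: in={0,2,3} → {0,1,2,3} (no change)

Fixpoint:
  val[0] = {2,3}
  val[1] = {0,1,2,3}
  val[2] = {1,2}
  val[3] = {0,2,3}
  val[4] = {2,3}
  val[5] = {0,1,2,3}
  val[6] = {0,1,2,3}
  val[7] = {0,2,3}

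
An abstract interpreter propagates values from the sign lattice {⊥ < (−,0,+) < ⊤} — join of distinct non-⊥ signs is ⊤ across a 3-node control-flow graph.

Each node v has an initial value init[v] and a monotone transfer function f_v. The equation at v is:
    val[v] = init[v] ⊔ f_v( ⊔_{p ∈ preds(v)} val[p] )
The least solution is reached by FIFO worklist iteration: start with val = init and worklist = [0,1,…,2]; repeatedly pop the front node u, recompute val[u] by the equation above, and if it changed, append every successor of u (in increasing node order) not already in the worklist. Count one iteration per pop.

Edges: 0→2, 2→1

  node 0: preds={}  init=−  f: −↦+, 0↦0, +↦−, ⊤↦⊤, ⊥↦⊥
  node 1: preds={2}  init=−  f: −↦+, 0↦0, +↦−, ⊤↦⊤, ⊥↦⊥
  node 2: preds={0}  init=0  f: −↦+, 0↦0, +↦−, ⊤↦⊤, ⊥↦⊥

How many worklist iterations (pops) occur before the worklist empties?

4

Trace (4 dequeues):
  [1] u=0 | in ⊥ | out − | ==
  [2] u=1 | in 0 | out ⊤ | prev − | push {}
  [3] u=2 | in − | out ⊤ | prev 0 | push {1}
  [4] u=1 | in ⊤ | out ⊤ | ==

Converged values:
  [0] −
  [1] ⊤
  [2] ⊤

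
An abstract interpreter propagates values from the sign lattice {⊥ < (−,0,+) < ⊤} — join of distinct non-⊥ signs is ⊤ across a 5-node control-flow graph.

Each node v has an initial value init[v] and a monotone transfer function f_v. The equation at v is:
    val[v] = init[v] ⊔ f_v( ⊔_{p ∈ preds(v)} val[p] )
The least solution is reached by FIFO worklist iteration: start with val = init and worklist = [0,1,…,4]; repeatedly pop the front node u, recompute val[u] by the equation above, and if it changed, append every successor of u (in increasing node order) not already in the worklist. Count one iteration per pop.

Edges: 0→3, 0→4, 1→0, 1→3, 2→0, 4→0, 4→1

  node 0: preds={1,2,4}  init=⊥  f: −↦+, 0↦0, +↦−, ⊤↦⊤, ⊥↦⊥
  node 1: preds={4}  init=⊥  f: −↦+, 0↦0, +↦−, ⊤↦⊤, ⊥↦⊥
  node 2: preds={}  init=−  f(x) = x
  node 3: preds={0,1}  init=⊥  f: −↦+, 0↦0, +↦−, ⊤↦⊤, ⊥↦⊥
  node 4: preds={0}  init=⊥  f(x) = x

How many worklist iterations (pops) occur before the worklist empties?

13

Worklist (13 pops):
  #1 pop 0: in=− → + (was ⊥); enqueue []
  #2 pop 1: in=⊥ → ⊥ (no change)
  #3 pop 2: in=⊥ → − (no change)
  #4 pop 3: in=+ → − (was ⊥); enqueue []
  #5 pop 4: in=+ → + (was ⊥); enqueue [0,1]
  #6 pop 0: in=⊤ → ⊤ (was +); enqueue [3,4]
  #7 pop 1: in=+ → − (was ⊥); enqueue [0]
  #8 pop 3: in=⊤ → ⊤ (was −); enqueue []
  #9 pop 4: in=⊤ → ⊤ (was +); enqueue [1]
  #10 pop 0: in=⊤ → ⊤ (no change)
  #11 pop 1: in=⊤ → ⊤ (was −); enqueue [0,3]
  #12 pop 0: in=⊤ → ⊤ (no change)
  #13 pop 3: in=⊤ → ⊤ (no change)

Fixpoint:
  val[0] = ⊤
  val[1] = ⊤
  val[2] = −
  val[3] = ⊤
  val[4] = ⊤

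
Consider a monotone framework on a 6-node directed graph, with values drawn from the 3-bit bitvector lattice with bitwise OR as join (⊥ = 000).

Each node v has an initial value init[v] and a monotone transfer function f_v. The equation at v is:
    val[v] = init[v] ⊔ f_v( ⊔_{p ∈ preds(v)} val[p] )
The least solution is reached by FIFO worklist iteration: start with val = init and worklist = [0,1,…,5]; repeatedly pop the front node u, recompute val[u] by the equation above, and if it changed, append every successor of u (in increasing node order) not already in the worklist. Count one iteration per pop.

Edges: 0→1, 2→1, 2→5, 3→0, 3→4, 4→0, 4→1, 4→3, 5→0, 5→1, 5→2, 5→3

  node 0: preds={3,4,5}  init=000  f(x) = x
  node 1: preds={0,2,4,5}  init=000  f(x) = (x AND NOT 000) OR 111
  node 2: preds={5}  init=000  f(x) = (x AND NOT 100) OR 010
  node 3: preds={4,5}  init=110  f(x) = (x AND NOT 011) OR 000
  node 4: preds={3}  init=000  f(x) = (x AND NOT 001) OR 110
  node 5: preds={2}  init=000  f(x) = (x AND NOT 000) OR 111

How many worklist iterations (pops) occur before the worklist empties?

12

Trace (12 dequeues):
  [1] u=0 | in 110 | out 110 | prev 000 | push {}
  [2] u=1 | in 110 | out 111 | prev 000 | push {}
  [3] u=2 | in 000 | out 010 | prev 000 | push {1}
  [4] u=3 | in 000 | out 110 | ==
  [5] u=4 | in 110 | out 110 | prev 000 | push {0,3}
  [6] u=5 | in 010 | out 111 | prev 000 | push {2}
  [7] u=1 | in 111 | out 111 | ==
  [8] u=0 | in 111 | out 111 | prev 110 | push {1}
  [9] u=3 | in 111 | out 110 | ==
  [10] u=2 | in 111 | out 011 | prev 010 | push {5}
  [11] u=1 | in 111 | out 111 | ==
  [12] u=5 | in 011 | out 111 | ==

Converged values:
  [0] 111
  [1] 111
  [2] 011
  [3] 110
  [4] 110
  [5] 111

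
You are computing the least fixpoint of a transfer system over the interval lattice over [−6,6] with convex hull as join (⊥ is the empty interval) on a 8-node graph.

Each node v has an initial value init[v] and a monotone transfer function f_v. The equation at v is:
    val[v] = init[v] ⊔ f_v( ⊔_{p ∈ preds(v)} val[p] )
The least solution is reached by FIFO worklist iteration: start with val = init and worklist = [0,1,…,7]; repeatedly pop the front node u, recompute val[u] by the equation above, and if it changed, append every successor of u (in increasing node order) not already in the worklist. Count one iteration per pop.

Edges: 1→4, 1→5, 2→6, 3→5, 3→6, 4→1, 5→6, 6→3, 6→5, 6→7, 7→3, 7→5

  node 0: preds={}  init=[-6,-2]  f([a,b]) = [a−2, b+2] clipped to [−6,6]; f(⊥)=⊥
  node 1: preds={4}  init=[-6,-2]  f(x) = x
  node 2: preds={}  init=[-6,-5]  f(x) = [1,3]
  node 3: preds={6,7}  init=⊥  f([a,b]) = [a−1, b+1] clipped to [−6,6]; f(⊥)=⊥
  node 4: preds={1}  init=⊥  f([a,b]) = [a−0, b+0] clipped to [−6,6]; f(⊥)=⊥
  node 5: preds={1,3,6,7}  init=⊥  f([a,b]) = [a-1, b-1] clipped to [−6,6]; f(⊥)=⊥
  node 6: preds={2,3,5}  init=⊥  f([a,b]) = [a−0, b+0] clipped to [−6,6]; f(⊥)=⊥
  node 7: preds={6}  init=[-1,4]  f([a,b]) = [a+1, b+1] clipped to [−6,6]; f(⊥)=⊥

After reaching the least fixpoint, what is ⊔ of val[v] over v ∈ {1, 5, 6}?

[-6,6]

Iteration log — 15 steps:
  step 1. node 0  ⊔preds=⊥  new=[-6,-2]  stable
  step 2. node 1  ⊔preds=⊥  new=[-6,-2]  stable
  step 3. node 2  ⊔preds=⊥  new=[-6,3]  old=[-6,-5]  +wl: 
  step 4. node 3  ⊔preds=[-1,4]  new=[-2,5]  old=⊥  +wl: 
  step 5. node 4  ⊔preds=[-6,-2]  new=[-6,-2]  old=⊥  +wl: 1
  step 6. node 5  ⊔preds=[-6,5]  new=[-6,4]  old=⊥  +wl: 
  step 7. node 6  ⊔preds=[-6,5]  new=[-6,5]  old=⊥  +wl: 3,5
  step 8. node 7  ⊔preds=[-6,5]  new=[-5,6]  old=[-1,4]  +wl: 
  step 9. node 1  ⊔preds=[-6,-2]  new=[-6,-2]  stable
  step 10. node 3  ⊔preds=[-6,6]  new=[-6,6]  old=[-2,5]  +wl: 6
  step 11. node 5  ⊔preds=[-6,6]  new=[-6,5]  old=[-6,4]  +wl: 
  step 12. node 6  ⊔preds=[-6,6]  new=[-6,6]  old=[-6,5]  +wl: 3,5,7
  step 13. node 3  ⊔preds=[-6,6]  new=[-6,6]  stable
  step 14. node 5  ⊔preds=[-6,6]  new=[-6,5]  stable
  step 15. node 7  ⊔preds=[-6,6]  new=[-5,6]  stable

Least fixpoint reached:
  node 0: [-6,-2]
  node 1: [-6,-2]
  node 2: [-6,3]
  node 3: [-6,6]
  node 4: [-6,-2]
  node 5: [-6,5]
  node 6: [-6,6]
  node 7: [-5,6]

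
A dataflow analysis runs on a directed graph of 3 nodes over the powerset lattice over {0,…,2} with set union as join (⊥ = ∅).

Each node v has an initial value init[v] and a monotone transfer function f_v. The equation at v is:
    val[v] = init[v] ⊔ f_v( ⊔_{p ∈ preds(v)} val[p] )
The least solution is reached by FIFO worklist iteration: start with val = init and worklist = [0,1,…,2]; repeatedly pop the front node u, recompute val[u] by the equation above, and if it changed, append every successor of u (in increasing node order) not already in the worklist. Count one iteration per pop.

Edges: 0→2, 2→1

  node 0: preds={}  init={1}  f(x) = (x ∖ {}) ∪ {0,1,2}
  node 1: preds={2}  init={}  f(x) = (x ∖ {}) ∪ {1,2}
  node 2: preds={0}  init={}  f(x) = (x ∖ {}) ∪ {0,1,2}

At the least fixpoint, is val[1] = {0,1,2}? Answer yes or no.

yes

Iteration log — 4 steps:
  step 1. node 0  ⊔preds={}  new={0,1,2}  old={1}  +wl: 
  step 2. node 1  ⊔preds={}  new={1,2}  old={}  +wl: 
  step 3. node 2  ⊔preds={0,1,2}  new={0,1,2}  old={}  +wl: 1
  step 4. node 1  ⊔preds={0,1,2}  new={0,1,2}  old={1,2}  +wl: 

Least fixpoint reached:
  node 0: {0,1,2}
  node 1: {0,1,2}
  node 2: {0,1,2}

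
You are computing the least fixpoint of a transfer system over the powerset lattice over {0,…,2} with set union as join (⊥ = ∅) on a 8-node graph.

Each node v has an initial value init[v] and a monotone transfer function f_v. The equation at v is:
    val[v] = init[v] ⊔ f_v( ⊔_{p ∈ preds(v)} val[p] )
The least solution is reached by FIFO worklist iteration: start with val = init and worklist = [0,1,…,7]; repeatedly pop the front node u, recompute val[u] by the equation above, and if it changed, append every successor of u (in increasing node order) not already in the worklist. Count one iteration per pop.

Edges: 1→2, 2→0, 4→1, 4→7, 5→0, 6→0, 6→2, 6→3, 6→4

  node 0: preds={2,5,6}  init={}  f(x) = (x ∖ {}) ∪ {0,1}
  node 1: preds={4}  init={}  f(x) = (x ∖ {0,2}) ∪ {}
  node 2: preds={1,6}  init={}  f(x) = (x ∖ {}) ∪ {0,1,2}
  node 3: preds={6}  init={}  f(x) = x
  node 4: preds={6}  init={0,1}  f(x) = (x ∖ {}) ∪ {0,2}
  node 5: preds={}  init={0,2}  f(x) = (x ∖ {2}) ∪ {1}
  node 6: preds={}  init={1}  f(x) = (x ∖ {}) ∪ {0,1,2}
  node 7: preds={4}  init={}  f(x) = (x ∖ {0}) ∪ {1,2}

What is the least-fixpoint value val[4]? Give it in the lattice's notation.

Trace (13 dequeues):
  [1] u=0 | in {0,1,2} | out {0,1,2} | prev {} | push {}
  [2] u=1 | in {0,1} | out {1} | prev {} | push {}
  [3] u=2 | in {1} | out {0,1,2} | prev {} | push {0}
  [4] u=3 | in {1} | out {1} | prev {} | push {}
  [5] u=4 | in {1} | out {0,1,2} | prev {0,1} | push {1}
  [6] u=5 | in {} | out {0,1,2} | prev {0,2} | push {}
  [7] u=6 | in {} | out {0,1,2} | prev {1} | push {2,3,4}
  [8] u=7 | in {0,1,2} | out {1,2} | prev {} | push {}
  [9] u=0 | in {0,1,2} | out {0,1,2} | ==
  [10] u=1 | in {0,1,2} | out {1} | ==
  [11] u=2 | in {0,1,2} | out {0,1,2} | ==
  [12] u=3 | in {0,1,2} | out {0,1,2} | prev {1} | push {}
  [13] u=4 | in {0,1,2} | out {0,1,2} | ==

Converged values:
  [0] {0,1,2}
  [1] {1}
  [2] {0,1,2}
  [3] {0,1,2}
  [4] {0,1,2}
  [5] {0,1,2}
  [6] {0,1,2}
  [7] {1,2}

{0,1,2}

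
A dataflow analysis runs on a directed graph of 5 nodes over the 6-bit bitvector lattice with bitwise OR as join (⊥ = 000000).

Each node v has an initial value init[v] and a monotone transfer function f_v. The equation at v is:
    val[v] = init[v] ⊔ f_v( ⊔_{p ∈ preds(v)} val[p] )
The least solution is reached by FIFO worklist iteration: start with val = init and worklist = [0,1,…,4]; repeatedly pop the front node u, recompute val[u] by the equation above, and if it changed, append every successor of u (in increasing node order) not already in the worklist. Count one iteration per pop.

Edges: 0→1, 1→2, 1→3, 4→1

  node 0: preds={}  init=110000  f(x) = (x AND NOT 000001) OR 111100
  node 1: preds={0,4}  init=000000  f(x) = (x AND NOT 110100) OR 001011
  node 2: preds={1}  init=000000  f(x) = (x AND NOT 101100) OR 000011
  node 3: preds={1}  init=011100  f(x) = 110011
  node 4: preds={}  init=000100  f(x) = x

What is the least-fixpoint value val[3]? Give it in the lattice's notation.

Trace (5 dequeues):
  [1] u=0 | in 000000 | out 111100 | prev 110000 | push {}
  [2] u=1 | in 111100 | out 001011 | prev 000000 | push {}
  [3] u=2 | in 001011 | out 000011 | prev 000000 | push {}
  [4] u=3 | in 001011 | out 111111 | prev 011100 | push {}
  [5] u=4 | in 000000 | out 000100 | ==

Converged values:
  [0] 111100
  [1] 001011
  [2] 000011
  [3] 111111
  [4] 000100

111111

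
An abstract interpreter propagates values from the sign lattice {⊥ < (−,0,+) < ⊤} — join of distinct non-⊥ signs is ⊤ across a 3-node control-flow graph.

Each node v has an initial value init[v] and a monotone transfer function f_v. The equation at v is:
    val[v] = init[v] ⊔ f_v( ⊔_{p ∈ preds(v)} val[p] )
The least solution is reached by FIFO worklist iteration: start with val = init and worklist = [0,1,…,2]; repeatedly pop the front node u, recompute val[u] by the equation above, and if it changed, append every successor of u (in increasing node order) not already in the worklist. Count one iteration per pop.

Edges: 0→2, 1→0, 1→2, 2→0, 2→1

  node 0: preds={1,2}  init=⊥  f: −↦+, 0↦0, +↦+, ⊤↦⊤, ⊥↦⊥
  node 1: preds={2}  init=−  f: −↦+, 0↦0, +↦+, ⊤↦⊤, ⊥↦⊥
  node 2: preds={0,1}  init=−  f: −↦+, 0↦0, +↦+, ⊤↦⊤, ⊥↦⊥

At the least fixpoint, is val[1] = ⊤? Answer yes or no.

Trace (6 dequeues):
  [1] u=0 | in − | out + | prev ⊥ | push {}
  [2] u=1 | in − | out ⊤ | prev − | push {0}
  [3] u=2 | in ⊤ | out ⊤ | prev − | push {1}
  [4] u=0 | in ⊤ | out ⊤ | prev + | push {2}
  [5] u=1 | in ⊤ | out ⊤ | ==
  [6] u=2 | in ⊤ | out ⊤ | ==

Converged values:
  [0] ⊤
  [1] ⊤
  [2] ⊤

yes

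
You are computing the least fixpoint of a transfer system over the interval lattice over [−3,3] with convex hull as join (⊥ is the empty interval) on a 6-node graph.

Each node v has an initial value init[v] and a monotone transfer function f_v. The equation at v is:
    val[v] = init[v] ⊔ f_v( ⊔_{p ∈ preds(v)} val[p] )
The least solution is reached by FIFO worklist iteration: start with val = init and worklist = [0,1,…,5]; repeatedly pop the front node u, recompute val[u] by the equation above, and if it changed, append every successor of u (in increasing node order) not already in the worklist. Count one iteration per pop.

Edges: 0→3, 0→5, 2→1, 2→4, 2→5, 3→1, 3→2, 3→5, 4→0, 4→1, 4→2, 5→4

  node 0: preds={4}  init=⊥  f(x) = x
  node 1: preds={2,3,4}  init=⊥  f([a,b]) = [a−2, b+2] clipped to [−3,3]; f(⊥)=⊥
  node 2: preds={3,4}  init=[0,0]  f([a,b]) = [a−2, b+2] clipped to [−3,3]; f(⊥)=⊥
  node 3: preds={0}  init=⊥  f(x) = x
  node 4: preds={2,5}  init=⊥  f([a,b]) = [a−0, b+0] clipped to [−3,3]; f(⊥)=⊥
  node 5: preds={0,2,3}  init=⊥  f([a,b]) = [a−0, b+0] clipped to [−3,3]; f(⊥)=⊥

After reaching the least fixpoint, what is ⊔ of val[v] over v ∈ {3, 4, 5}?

[-3,3]

Trace (26 dequeues):
  [1] u=0 | in ⊥ | out ⊥ | ==
  [2] u=1 | in [0,0] | out [-2,2] | prev ⊥ | push {}
  [3] u=2 | in ⊥ | out [0,0] | ==
  [4] u=3 | in ⊥ | out ⊥ | ==
  [5] u=4 | in [0,0] | out [0,0] | prev ⊥ | push {0,1,2}
  [6] u=5 | in [0,0] | out [0,0] | prev ⊥ | push {4}
  [7] u=0 | in [0,0] | out [0,0] | prev ⊥ | push {3,5}
  [8] u=1 | in [0,0] | out [-2,2] | ==
  [9] u=2 | in [0,0] | out [-2,2] | prev [0,0] | push {1}
  [10] u=4 | in [-2,2] | out [-2,2] | prev [0,0] | push {0,2}
  [11] u=3 | in [0,0] | out [0,0] | prev ⊥ | push {}
  [12] u=5 | in [-2,2] | out [-2,2] | prev [0,0] | push {4}
  [13] u=1 | in [-2,2] | out [-3,3] | prev [-2,2] | push {}
  [14] u=0 | in [-2,2] | out [-2,2] | prev [0,0] | push {3,5}
  [15] u=2 | in [-2,2] | out [-3,3] | prev [-2,2] | push {1}
  [16] u=4 | in [-3,3] | out [-3,3] | prev [-2,2] | push {0,2}
  [17] u=3 | in [-2,2] | out [-2,2] | prev [0,0] | push {}
  [18] u=5 | in [-3,3] | out [-3,3] | prev [-2,2] | push {4}
  [19] u=1 | in [-3,3] | out [-3,3] | ==
  [20] u=0 | in [-3,3] | out [-3,3] | prev [-2,2] | push {3,5}
  [21] u=2 | in [-3,3] | out [-3,3] | ==
  [22] u=4 | in [-3,3] | out [-3,3] | ==
  [23] u=3 | in [-3,3] | out [-3,3] | prev [-2,2] | push {1,2}
  [24] u=5 | in [-3,3] | out [-3,3] | ==
  [25] u=1 | in [-3,3] | out [-3,3] | ==
  [26] u=2 | in [-3,3] | out [-3,3] | ==

Converged values:
  [0] [-3,3]
  [1] [-3,3]
  [2] [-3,3]
  [3] [-3,3]
  [4] [-3,3]
  [5] [-3,3]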